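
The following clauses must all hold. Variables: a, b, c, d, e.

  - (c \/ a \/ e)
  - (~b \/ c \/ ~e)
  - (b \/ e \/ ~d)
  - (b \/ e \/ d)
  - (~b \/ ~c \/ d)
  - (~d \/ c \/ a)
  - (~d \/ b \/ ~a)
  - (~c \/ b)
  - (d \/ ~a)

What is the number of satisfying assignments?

6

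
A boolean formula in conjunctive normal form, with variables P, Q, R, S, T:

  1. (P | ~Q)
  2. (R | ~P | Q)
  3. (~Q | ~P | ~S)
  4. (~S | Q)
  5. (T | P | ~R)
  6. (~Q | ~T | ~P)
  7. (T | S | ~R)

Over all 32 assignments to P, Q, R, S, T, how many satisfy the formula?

The models are:
  P=0 Q=0 R=0 S=0 T=0
  P=0 Q=0 R=0 S=0 T=1
  P=0 Q=0 R=1 S=0 T=1
  P=1 Q=0 R=1 S=0 T=1
  P=1 Q=1 R=0 S=0 T=0
Count: 5.

5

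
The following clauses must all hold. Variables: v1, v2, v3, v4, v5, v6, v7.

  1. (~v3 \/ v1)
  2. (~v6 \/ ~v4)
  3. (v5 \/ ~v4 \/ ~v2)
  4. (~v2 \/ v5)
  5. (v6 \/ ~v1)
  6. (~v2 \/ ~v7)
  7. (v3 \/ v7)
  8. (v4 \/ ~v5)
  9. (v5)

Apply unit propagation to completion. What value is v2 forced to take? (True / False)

False

Unit clause (v5) sets v5 = True.
In (v4 \/ ~v5), ~v5 is now false; v4 must hold, so v4 = True.
From (~v4 \/ ~v6) and v4 = True: v6 = False.
(~v1 \/ v6) with v6 = False leaves only ~v1, so v1 = False.
From (v1 \/ ~v3) and v1 = False: v3 = False.
(v3 \/ v7) with v3 = False leaves only v7, so v7 = True.
(~v2 \/ ~v7): since v7 = True, the clause reduces to (~v2). v2 = False.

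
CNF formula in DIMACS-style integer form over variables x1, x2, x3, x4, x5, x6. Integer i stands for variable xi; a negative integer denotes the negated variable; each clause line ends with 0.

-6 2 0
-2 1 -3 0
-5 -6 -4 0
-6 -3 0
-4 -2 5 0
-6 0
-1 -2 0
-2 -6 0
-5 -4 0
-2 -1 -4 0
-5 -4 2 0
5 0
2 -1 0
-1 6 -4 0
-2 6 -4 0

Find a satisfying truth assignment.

(~x6) is a unit clause, so x6 = False.
(x5) is a unit clause, so x5 = True.
(~x4) is a unit clause, so x4 = False.
Pure literal: x3 appears only negated; assign x3 = False.
Set x1 = False and propagate.
x2 is now unconstrained; take x2 = False.

x1=F, x2=F, x3=F, x4=F, x5=T, x6=F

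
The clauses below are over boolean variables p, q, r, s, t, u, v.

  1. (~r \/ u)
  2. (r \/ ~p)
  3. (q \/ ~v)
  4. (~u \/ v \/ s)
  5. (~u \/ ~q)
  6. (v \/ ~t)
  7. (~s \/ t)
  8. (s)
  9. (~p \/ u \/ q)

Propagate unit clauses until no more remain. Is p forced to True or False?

(s) stands alone — s = True.
In (t \/ ~s), ~s is now false; t must hold, so t = True.
From (v \/ ~t) and t = True: v = True.
In (~v \/ q), ~v is now false; q must hold, so q = True.
(~u \/ ~q): since q = True, the clause reduces to (~u). u = False.
In (~r \/ u), u is now false; ~r must hold, so r = False.
(~p \/ r): since r = False, the clause reduces to (~p). p = False.

False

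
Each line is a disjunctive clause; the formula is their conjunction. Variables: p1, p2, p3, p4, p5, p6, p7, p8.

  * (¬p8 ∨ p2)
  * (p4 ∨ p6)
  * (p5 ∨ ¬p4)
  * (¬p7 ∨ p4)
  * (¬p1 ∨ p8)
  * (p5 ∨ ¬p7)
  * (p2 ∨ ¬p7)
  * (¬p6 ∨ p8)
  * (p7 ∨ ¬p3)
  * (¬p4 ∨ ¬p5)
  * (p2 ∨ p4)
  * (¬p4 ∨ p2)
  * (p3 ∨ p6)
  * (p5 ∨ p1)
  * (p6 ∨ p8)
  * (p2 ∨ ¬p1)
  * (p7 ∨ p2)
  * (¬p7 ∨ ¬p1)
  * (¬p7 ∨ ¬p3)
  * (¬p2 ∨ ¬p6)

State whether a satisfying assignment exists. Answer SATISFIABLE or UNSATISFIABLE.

p2 = True:
  propagation gives p6=False, p4=True, p5=True; an empty clause results — contradiction.
p2 = False:
  propagation gives p8=False, p1=False, p7=False; an empty clause results — contradiction.
Every branch closes, so no satisfying assignment exists.

UNSATISFIABLE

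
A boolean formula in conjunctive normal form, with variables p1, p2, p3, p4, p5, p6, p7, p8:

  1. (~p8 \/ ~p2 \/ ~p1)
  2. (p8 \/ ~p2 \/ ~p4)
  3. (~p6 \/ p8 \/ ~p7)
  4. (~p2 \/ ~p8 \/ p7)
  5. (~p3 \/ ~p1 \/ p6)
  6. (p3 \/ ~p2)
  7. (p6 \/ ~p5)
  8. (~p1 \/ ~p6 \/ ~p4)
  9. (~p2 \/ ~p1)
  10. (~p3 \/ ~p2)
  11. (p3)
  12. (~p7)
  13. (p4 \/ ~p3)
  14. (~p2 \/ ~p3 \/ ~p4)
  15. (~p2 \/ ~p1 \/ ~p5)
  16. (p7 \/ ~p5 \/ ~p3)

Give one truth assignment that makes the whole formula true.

Unit propagation: (p3) forces p3 = True.
(~p2) is a unit clause, so p2 = False.
The clause (~p7) is unit: p7 must be False.
Unit propagation: (p4) forces p4 = True.
(~p5) is a unit clause, so p5 = False.
Pure literal: p1 appears only negated; assign p1 = False.
p6, p8 are now unconstrained; take p6 = True, p8 = True.
Every clause has at least one true literal under this assignment.

p1 = False  p2 = False  p3 = True  p4 = True  p5 = False  p6 = True  p7 = False  p8 = True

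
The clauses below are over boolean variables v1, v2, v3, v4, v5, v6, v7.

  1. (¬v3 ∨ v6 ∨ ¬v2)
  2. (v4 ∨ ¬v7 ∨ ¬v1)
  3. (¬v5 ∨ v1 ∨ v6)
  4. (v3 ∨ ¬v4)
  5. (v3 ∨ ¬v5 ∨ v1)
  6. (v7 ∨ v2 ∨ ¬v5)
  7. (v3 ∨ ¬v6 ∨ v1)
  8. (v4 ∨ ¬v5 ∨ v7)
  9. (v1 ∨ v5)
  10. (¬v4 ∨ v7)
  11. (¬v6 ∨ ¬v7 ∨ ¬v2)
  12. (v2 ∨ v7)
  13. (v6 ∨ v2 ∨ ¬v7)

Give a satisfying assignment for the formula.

Try v1 = True.
Set v2 = False and propagate.
  then v7 is forced to True.
  then v4 is forced to True.
  then v3 is forced to True.
  then v6 is forced to True.
v5 is now unconstrained; take v5 = False.

v1 = True, v2 = False, v3 = True, v4 = True, v5 = False, v6 = True, v7 = True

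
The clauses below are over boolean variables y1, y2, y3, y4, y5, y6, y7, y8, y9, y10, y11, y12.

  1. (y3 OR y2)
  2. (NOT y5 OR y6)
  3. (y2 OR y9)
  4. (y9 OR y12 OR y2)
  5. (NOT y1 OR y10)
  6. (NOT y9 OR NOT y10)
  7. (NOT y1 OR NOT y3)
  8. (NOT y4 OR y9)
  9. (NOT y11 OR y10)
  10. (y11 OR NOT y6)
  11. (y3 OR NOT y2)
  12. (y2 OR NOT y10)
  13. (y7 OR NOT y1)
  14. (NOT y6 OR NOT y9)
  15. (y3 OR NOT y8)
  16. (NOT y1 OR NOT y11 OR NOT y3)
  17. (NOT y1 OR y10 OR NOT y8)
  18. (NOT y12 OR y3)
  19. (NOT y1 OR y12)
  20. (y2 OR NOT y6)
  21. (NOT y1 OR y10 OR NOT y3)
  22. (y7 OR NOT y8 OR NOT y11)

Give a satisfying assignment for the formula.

y1 = False, y2 = True, y3 = True, y4 = False, y5 = False, y6 = False, y7 = False, y8 = True, y9 = False, y10 = False, y11 = False, y12 = False

Pure literal: y1 appears only negated; assign y1 = False.
Pure literal: y4 appears only negated; assign y4 = False.
Branch on y2: take y2 = True.
  then y3 is forced to True.
Try y5 = False.
The remaining clauses are satisfied by y6 = False, y7 = False, y8 = True, y9 = False, y10 = False, y11 = False, y12 = False.
Every clause has at least one true literal under this assignment.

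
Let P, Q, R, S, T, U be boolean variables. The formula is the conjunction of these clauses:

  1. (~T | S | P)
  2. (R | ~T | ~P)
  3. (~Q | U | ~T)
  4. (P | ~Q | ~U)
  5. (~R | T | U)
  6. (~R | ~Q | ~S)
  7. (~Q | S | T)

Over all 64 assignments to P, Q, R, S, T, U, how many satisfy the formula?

24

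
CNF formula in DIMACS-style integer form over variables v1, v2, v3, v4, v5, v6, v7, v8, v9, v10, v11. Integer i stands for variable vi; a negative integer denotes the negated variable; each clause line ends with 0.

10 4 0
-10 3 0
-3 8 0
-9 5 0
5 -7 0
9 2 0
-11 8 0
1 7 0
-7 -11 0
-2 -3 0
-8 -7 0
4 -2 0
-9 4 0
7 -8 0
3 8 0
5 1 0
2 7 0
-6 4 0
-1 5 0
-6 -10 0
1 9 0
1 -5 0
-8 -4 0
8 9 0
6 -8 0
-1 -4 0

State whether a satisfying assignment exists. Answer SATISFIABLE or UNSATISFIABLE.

v8 = True:
  propagation gives v7=False; an empty clause results — contradiction.
v8 = False:
  propagation gives v3=False; an empty clause results — contradiction.
Every branch closes, so no satisfying assignment exists.

UNSATISFIABLE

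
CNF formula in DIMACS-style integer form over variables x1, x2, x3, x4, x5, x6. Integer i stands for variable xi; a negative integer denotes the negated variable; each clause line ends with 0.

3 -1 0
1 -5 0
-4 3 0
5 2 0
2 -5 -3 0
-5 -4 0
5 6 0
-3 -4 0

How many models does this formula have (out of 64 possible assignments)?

The models are:
  x1=F x2=T x3=F x4=F x5=F x6=T
  x1=F x2=T x3=T x4=F x5=F x6=T
  x1=T x2=T x3=T x4=F x5=F x6=T
  x1=T x2=T x3=T x4=F x5=T x6=F
  x1=T x2=T x3=T x4=F x5=T x6=T
That's 5 in total.

5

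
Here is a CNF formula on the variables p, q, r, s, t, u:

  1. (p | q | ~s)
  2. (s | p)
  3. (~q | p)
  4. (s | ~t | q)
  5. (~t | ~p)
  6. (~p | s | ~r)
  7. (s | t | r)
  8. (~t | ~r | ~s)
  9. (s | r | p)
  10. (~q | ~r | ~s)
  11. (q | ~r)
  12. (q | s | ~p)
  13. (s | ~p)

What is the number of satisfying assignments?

4

Satisfying assignments:
  p=1 q=0 r=0 s=1 t=0 u=0
  p=1 q=0 r=0 s=1 t=0 u=1
  p=1 q=1 r=0 s=1 t=0 u=0
  p=1 q=1 r=0 s=1 t=0 u=1
That's 4 in total.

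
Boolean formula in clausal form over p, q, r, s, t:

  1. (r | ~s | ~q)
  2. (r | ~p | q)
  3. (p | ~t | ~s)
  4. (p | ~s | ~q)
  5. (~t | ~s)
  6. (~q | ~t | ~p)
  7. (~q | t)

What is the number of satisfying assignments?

Case analysis on q and p:
  q=1, p=1: a clause becomes empty — 0.
  q=1, p=0: remaining (r,s,t) ∈ {(0,0,1); (1,0,1)} — 2.
  q=0, p=1: remaining (r,s,t) ∈ {(1,0,0); (1,0,1); (1,1,0)} — 3.
  q=0, p=0: r free; 3 ways for (s,t) × 2^1 = 6.
Total: 0 + 2 + 3 + 6 = 11.

11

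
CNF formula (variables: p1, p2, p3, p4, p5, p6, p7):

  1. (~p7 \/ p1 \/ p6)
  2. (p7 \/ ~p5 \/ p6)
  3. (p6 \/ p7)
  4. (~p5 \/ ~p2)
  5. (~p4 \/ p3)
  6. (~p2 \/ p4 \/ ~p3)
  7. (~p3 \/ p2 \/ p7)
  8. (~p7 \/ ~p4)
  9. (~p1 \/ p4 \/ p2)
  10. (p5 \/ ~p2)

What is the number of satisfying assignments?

6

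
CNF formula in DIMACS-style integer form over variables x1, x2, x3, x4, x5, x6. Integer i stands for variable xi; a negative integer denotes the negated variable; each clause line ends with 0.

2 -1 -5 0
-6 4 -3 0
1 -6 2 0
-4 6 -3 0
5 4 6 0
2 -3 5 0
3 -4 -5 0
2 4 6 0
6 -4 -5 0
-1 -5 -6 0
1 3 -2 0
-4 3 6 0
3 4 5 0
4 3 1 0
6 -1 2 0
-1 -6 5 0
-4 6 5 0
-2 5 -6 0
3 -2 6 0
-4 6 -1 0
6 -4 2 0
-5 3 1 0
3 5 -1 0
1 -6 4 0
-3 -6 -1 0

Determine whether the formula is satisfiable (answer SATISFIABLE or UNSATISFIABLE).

Set x1 = True and propagate.
Try x2 = True.
Try x3 = True.
  then x6 is forced to False.
  then x4 is forced to False.
  then x5 is forced to True.
So x1 = T, x2 = T, x3 = T, x4 = F, x5 = T, x6 = F is a satisfying assignment.

SATISFIABLE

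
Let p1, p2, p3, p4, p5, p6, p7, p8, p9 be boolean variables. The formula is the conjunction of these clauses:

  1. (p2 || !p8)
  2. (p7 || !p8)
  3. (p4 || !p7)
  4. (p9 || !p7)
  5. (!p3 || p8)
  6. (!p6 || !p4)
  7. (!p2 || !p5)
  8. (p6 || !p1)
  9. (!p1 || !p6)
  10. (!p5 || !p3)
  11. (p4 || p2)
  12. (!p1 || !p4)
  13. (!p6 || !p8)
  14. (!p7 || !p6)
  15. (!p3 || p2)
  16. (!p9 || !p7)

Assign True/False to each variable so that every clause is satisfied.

p1 occurs only negated in the remaining clauses — set p1 = False.
Pure literal: p3 appears only negated; assign p3 = False.
Set p2 = True and propagate.
  then p5 is forced to False.
Try p4 = False.
  then p7 is forced to False.
  then p8 is forced to False.
p6, p9 are now unconstrained; take p6 = False, p9 = False.
Every clause has at least one true literal under this assignment.

p1=F, p2=T, p3=F, p4=F, p5=F, p6=F, p7=F, p8=F, p9=F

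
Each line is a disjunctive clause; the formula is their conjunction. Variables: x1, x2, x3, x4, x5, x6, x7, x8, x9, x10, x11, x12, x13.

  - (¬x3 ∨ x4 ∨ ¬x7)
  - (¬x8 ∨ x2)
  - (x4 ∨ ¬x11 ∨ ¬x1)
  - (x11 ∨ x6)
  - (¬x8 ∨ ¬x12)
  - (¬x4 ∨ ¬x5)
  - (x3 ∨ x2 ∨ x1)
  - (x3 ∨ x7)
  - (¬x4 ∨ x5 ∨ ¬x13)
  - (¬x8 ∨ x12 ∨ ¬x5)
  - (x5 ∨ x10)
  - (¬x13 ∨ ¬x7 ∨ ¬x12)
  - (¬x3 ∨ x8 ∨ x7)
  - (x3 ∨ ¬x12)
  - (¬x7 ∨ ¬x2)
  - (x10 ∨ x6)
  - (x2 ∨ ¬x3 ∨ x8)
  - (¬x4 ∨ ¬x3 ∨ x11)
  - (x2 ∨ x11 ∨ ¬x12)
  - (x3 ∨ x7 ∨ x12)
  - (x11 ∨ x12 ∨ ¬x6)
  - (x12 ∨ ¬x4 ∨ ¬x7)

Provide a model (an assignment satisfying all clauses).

x1=F, x2=T, x3=T, x4=T, x5=F, x6=F, x7=F, x8=T, x9=F, x10=T, x11=T, x12=F, x13=F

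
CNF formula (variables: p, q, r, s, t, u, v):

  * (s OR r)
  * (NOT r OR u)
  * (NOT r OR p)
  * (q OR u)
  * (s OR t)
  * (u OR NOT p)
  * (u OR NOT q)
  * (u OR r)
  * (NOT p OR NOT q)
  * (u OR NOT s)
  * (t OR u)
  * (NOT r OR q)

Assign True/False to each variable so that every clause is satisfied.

p=1, q=0, r=0, s=1, t=1, u=1, v=1

Check each clause:
  1. (r OR s) — s is true.
  2. (u OR NOT r) — NOT r is true.
  3. (p OR NOT r) — p is true.
  4. (q OR u) — u is true.
  5. (t OR s) — s is true.
  6. (u OR NOT p) — u is true.
  7. (NOT q OR u) — NOT q is true.
  8. (u OR r) — u is true.
  9. (NOT q OR NOT p) — NOT q is true.
  10. (NOT s OR u) — u is true.
  11. (u OR t) — t is true.
  12. (q OR NOT r) — NOT r is true.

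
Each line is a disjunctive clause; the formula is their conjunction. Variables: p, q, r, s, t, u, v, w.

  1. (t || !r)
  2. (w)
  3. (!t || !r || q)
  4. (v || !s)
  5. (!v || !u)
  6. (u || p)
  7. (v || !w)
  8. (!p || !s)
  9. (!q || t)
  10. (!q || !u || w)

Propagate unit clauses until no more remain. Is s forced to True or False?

False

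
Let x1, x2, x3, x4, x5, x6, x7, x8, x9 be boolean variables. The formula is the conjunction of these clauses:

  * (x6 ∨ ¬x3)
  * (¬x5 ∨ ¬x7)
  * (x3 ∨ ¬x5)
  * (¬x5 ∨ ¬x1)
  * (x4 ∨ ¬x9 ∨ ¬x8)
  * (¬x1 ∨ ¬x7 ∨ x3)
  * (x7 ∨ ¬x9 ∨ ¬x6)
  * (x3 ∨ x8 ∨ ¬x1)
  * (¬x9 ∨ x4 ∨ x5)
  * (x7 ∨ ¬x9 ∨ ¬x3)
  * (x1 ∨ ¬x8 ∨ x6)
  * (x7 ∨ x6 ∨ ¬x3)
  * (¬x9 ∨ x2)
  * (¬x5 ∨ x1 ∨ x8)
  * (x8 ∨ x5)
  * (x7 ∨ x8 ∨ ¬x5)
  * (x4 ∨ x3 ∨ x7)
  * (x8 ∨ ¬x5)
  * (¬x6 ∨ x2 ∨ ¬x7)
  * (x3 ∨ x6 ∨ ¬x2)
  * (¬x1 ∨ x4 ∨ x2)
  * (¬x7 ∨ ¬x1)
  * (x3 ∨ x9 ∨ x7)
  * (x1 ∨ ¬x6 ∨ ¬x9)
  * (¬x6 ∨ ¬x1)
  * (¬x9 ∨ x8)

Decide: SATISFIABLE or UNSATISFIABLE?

SATISFIABLE

x4 occurs only positively in the remaining clauses — set x4 = True.
Branch on x1: take x1 = False.
The remaining clauses are satisfied by x2 = True, x3 = False, x5 = False, x6 = True, x7 = True, x8 = True, x9 = False.
Every clause has at least one true literal under this assignment.
So x1 = 0, x2 = 1, x3 = 0, x4 = 1, x5 = 0, x6 = 1, x7 = 1, x8 = 1, x9 = 0 is a satisfying assignment.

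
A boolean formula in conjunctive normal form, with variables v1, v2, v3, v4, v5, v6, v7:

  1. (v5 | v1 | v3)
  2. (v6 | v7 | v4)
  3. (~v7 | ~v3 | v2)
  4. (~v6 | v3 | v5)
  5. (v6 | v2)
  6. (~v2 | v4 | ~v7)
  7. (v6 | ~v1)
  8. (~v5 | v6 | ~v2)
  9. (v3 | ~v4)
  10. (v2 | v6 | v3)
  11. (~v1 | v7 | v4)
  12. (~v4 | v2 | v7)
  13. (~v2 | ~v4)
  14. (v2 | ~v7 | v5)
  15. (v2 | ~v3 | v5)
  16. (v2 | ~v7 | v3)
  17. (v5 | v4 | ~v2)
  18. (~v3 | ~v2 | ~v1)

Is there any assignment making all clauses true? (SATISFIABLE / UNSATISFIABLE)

Branch on v1: take v1 = False.
The remaining clauses are satisfied by v2 = True, v3 = False, v4 = False, v5 = True, v6 = True, v7 = False.
So v1=False, v2=True, v3=False, v4=False, v5=True, v6=True, v7=False is a satisfying assignment.

SATISFIABLE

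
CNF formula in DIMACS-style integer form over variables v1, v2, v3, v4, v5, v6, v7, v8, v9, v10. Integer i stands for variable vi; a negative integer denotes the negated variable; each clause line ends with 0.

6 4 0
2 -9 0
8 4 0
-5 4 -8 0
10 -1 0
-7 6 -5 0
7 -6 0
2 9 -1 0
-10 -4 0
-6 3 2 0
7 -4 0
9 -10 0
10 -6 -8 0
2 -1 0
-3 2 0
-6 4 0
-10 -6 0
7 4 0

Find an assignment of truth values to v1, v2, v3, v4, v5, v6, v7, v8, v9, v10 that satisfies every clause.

v1=0, v2=1, v3=1, v4=1, v5=0, v6=1, v7=1, v8=0, v9=0, v10=0

Check each clause:
  1. (v6 || v4) — v4 is true.
  2. (v2 || !v9) — v2 is true.
  3. (v8 || v4) — v4 is true.
  4. (!v8 || !v5 || v4) — !v8 is true.
  5. (v10 || !v1) — !v1 is true.
  6. (!v5 || !v7 || v6) — !v5 is true.
  7. (v7 || !v6) — v7 is true.
  8. (!v1 || v9 || v2) — v2 is true.
  9. (!v10 || !v4) — !v10 is true.
  10. (v2 || !v6 || v3) — v2 is true.
  11. (v7 || !v4) — v7 is true.
  12. (v9 || !v10) — !v10 is true.
  13. (!v8 || v10 || !v6) — !v8 is true.
  14. (v2 || !v1) — v2 is true.
  15. (v2 || !v3) — v2 is true.
  16. (!v6 || v4) — v4 is true.
  17. (!v6 || !v10) — !v10 is true.
  18. (v7 || v4) — v4 is true.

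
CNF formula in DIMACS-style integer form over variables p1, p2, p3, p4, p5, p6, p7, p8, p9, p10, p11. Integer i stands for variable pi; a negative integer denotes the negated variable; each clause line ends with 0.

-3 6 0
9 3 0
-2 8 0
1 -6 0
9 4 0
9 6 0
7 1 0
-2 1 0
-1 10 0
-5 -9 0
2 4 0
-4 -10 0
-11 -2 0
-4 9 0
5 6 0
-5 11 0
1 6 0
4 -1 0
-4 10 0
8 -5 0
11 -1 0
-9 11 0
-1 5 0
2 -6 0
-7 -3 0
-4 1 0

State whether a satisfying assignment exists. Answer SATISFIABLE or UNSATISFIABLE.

p1 = True:
  propagation gives p10=True, p4=False; an empty clause results — contradiction.
p1 = False:
  propagation gives p6=False; an empty clause results — contradiction.
Every branch closes, so no satisfying assignment exists.

UNSATISFIABLE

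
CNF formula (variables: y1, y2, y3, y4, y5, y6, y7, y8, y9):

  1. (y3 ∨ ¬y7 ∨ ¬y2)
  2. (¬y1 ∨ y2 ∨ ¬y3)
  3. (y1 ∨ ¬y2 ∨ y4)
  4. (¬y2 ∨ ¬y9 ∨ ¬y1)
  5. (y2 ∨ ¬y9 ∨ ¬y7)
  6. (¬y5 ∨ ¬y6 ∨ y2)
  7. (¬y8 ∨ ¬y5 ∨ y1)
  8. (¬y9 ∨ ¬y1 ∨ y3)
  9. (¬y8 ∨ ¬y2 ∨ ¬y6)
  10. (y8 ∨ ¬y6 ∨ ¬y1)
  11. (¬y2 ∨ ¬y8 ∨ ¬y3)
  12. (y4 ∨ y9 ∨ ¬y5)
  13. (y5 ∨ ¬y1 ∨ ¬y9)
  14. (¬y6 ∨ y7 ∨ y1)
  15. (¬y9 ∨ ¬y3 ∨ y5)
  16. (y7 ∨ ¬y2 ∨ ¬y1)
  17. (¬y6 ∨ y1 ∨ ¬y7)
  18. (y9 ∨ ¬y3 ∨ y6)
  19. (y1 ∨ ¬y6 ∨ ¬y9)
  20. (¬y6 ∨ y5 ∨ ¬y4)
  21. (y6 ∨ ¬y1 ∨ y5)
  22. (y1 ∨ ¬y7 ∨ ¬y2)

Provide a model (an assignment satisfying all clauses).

Branch on y1: take y1 = False.
The remaining clauses are satisfied by y2 = True, y3 = True, y4 = True, y5 = True, y6 = False, y7 = False, y8 = False, y9 = True.

y1 = False, y2 = True, y3 = True, y4 = True, y5 = True, y6 = False, y7 = False, y8 = False, y9 = True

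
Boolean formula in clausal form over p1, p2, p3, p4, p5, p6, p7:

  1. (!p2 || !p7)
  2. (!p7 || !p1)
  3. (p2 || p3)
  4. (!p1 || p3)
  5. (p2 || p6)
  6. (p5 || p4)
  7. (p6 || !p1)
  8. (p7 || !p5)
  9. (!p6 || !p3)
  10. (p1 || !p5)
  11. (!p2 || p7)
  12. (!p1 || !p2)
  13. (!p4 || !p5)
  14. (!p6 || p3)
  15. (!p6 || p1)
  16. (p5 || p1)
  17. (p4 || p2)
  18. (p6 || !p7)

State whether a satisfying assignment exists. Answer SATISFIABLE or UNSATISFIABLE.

p1 = True:
  propagation gives p7=False, p3=True, p6=True; an empty clause results — contradiction.
p1 = False:
  propagation gives p5=False; an empty clause results — contradiction.
Every branch closes, so no satisfying assignment exists.

UNSATISFIABLE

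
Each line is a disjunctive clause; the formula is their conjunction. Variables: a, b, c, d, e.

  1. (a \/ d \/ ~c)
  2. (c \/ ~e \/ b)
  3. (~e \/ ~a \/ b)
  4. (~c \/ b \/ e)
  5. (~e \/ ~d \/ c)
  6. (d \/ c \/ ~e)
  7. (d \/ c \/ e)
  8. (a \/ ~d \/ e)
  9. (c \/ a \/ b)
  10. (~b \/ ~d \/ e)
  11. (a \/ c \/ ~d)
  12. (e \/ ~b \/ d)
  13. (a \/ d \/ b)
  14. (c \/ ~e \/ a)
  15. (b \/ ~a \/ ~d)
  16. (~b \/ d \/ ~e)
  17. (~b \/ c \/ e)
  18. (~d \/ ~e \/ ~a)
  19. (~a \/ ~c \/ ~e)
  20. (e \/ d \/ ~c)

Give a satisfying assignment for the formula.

a=False, b=True, c=True, d=True, e=True

Set a = False and propagate.
Set b = True and propagate.
Set c = True and propagate.
  then d is forced to True.
  then e is forced to True.
Every clause has at least one true literal under this assignment.
Check each clause:
  1. (~c \/ d \/ a) — d is true.
  2. (~e \/ c \/ b) — b is true.
  3. (b \/ ~e \/ ~a) — b is true.
  4. (e \/ ~c \/ b) — b is true.
  5. (~e \/ c \/ ~d) — c is true.
  6. (~e \/ c \/ d) — c is true.
  7. (c \/ d \/ e) — c is true.
  8. (e \/ ~d \/ a) — e is true.
  9. (a \/ c \/ b) — b is true.
  10. (e \/ ~b \/ ~d) — e is true.
  11. (c \/ ~d \/ a) — c is true.
  12. (~b \/ e \/ d) — d is true.
  13. (a \/ d \/ b) — b is true.
  14. (~e \/ c \/ a) — c is true.
  15. (~d \/ b \/ ~a) — b is true.
  16. (d \/ ~b \/ ~e) — d is true.
  17. (c \/ ~b \/ e) — c is true.
  18. (~a \/ ~d \/ ~e) — ~a is true.
  19. (~a \/ ~c \/ ~e) — ~a is true.
  20. (d \/ ~c \/ e) — e is true.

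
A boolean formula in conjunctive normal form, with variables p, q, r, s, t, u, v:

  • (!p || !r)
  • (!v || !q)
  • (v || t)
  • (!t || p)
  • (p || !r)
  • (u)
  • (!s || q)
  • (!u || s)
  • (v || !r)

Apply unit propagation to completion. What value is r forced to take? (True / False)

Unit clause (u) sets u = True.
From (!u || s) and u = True: s = True.
From (q || !s) and s = True: q = True.
From (!q || !v) and q = True: v = False.
From (v || t) and v = False: t = True.
(!t || p): since t = True, the clause reduces to (p). p = True.
In (!r || !p), !p is now false; !r must hold, so r = False.

False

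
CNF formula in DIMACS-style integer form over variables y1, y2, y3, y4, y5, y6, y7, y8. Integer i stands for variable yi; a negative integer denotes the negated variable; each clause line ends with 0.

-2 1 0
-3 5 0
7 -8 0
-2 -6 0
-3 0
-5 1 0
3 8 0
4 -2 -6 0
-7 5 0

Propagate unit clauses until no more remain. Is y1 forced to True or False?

True

Unit clause (~y3) sets y3 = False.
(y8 | y3) with y3 = False leaves only y8, so y8 = True.
(~y8 | y7): since y8 = True, the clause reduces to (y7). y7 = True.
From (y5 | ~y7) and y7 = True: y5 = True.
(y1 | ~y5): since y5 = True, the clause reduces to (y1). y1 = True.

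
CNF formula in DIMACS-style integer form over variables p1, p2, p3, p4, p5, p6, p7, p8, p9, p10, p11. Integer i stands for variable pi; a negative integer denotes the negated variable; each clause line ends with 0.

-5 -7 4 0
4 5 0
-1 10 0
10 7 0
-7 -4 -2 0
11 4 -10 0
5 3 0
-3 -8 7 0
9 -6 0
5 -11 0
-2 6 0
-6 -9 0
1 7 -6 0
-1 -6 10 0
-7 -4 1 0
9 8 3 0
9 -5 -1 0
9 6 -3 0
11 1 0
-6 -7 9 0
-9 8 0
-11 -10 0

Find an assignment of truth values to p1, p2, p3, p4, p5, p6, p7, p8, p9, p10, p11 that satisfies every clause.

p1 = T  p2 = F  p3 = T  p4 = T  p5 = F  p6 = F  p7 = T  p8 = T  p9 = T  p10 = T  p11 = F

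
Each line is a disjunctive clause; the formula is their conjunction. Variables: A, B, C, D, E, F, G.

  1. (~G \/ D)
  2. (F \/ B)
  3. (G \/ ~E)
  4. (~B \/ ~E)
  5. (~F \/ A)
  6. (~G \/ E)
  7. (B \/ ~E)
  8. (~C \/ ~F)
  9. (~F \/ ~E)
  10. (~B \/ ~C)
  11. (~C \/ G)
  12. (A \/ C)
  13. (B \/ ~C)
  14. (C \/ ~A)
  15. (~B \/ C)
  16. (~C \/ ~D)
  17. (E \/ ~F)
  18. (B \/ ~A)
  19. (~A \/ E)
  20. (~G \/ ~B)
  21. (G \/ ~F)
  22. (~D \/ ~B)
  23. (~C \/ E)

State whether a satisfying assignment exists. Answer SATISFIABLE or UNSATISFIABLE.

UNSATISFIABLE

B = True:
  propagation gives E=False, G=False, C=False; an empty clause results — contradiction.
B = False:
  propagation gives F=True, A=True; an empty clause results — contradiction.
Every branch closes, so no satisfying assignment exists.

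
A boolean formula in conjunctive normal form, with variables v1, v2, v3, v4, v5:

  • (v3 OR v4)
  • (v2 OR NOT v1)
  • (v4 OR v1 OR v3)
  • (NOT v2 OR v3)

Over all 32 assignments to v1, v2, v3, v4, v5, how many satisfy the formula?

Case analysis on v3 and v1:
  v3=1, v1=1: remaining (v2,v4,v5) ∈ {(1,0,0); (1,0,1); (1,1,0); (1,1,1)} — 4.
  v3=1, v1=0: v2, v4, v5 free → 2^3 = 8.
  v3=0, v1=1: a clause becomes empty — 0.
  v3=0, v1=0: remaining (v2,v4,v5) ∈ {(0,1,0); (0,1,1)} — 2.
Total: 4 + 8 + 0 + 2 = 14.

14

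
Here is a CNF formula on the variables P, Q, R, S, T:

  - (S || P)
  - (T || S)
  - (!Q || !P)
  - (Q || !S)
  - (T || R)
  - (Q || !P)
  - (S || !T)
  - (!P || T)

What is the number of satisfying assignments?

3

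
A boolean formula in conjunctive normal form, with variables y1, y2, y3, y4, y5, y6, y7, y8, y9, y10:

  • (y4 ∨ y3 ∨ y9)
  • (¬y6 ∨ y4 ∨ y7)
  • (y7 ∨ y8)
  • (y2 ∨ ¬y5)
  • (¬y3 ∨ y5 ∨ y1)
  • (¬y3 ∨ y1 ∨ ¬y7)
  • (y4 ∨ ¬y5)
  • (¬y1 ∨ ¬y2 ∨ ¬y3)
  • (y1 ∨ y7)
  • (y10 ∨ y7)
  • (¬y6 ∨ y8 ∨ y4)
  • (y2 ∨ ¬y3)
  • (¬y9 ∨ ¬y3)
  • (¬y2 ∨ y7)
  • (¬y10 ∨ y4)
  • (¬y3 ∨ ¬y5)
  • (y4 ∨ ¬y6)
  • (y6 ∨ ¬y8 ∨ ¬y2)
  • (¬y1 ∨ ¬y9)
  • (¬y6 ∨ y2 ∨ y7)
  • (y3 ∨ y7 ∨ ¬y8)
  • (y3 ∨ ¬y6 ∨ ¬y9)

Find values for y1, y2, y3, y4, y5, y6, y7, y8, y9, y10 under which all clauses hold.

Pure literal: y4 appears only positively; assign y4 = True.
Set y1 = False and propagate.
  then y7 is forced to True.
  then y3 is forced to False.
Set y2 = False and propagate.
  then y5 is forced to False.
The remaining clauses are satisfied by y6 = False, y8 = False, y9 = True, y10 = True.
Every clause has at least one true literal under this assignment.
Check each clause:
  1. (y9 ∨ y3 ∨ y4) — y9 is true.
  2. (y7 ∨ y4 ∨ ¬y6) — ¬y6 is true.
  3. (y7 ∨ y8) — y7 is true.
  4. (y2 ∨ ¬y5) — ¬y5 is true.
  5. (y1 ∨ y5 ∨ ¬y3) — ¬y3 is true.
  6. (¬y3 ∨ y1 ∨ ¬y7) — ¬y3 is true.
  7. (¬y5 ∨ y4) — ¬y5 is true.
  8. (¬y1 ∨ ¬y2 ∨ ¬y3) — ¬y3 is true.
  9. (y7 ∨ y1) — y7 is true.
  10. (y7 ∨ y10) — y10 is true.
  11. (¬y6 ∨ y8 ∨ y4) — ¬y6 is true.
  12. (¬y3 ∨ y2) — ¬y3 is true.
  13. (¬y9 ∨ ¬y3) — ¬y3 is true.
  14. (y7 ∨ ¬y2) — ¬y2 is true.
  15. (y4 ∨ ¬y10) — y4 is true.
  16. (¬y3 ∨ ¬y5) — ¬y5 is true.
  17. (¬y6 ∨ y4) — ¬y6 is true.
  18. (¬y2 ∨ ¬y8 ∨ y6) — ¬y8 is true.
  19. (¬y9 ∨ ¬y1) — ¬y1 is true.
  20. (¬y6 ∨ y7 ∨ y2) — ¬y6 is true.
  21. (y7 ∨ ¬y8 ∨ y3) — ¬y8 is true.
  22. (¬y9 ∨ ¬y6 ∨ y3) — ¬y6 is true.

y1=0, y2=0, y3=0, y4=1, y5=0, y6=0, y7=1, y8=0, y9=1, y10=1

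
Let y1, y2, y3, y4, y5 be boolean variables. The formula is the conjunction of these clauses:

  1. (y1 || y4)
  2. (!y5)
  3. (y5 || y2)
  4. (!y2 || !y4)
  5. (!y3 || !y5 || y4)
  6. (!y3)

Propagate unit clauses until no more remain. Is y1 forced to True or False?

True

(!y5) is a unit clause: y5 = False.
(y5 || y2) with y5 = False leaves only y2, so y2 = True.
(!y2 || !y4): since y2 = True, the clause reduces to (!y4). y4 = False.
(y4 || y1) with y4 = False leaves only y1, so y1 = True.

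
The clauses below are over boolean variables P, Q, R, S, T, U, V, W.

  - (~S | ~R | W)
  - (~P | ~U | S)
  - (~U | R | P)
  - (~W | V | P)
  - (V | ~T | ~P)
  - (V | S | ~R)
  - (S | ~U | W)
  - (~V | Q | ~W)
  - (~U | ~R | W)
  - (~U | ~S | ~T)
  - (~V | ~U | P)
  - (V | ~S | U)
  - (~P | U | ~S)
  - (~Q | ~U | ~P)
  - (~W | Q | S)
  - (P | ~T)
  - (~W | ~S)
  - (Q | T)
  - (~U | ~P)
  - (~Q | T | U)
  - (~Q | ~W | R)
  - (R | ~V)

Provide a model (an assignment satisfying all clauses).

P=True  Q=True  R=True  S=False  T=True  U=False  V=True  W=True

Branch on P: take P = True.
  then U is forced to False.
  then S is forced to False.
For the remaining variables, Q = True, R = True, T = True, V = True, W = True works.
Every clause has at least one true literal under this assignment.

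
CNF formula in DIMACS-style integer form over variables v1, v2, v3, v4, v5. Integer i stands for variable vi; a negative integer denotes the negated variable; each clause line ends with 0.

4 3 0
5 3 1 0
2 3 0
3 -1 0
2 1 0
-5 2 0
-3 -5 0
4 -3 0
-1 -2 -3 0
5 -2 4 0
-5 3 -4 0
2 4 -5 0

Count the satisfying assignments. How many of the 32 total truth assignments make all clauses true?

2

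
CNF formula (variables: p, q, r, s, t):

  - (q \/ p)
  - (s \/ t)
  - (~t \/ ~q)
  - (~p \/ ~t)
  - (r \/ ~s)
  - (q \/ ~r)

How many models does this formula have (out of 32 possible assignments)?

The models are:
  p=0 q=1 r=1 s=1 t=0
  p=1 q=1 r=1 s=1 t=0
Count: 2.

2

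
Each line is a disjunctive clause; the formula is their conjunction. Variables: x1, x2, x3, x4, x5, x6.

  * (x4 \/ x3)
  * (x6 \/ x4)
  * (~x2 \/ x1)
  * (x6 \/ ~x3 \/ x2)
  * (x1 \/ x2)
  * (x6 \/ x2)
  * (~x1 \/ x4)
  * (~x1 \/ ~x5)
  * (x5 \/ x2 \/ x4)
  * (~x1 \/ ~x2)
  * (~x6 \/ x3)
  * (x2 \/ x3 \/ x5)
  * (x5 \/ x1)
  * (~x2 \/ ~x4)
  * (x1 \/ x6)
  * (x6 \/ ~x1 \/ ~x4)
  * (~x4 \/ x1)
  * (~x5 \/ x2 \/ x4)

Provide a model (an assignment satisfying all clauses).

x1=1  x2=0  x3=1  x4=1  x5=0  x6=1

Check each clause:
  1. (x4 \/ x3) — x3 is true.
  2. (x6 \/ x4) — x4 is true.
  3. (x1 \/ ~x2) — x1 is true.
  4. (~x3 \/ x2 \/ x6) — x6 is true.
  5. (x1 \/ x2) — x1 is true.
  6. (x6 \/ x2) — x6 is true.
  7. (~x1 \/ x4) — x4 is true.
  8. (~x5 \/ ~x1) — ~x5 is true.
  9. (x5 \/ x4 \/ x2) — x4 is true.
  10. (~x2 \/ ~x1) — ~x2 is true.
  11. (~x6 \/ x3) — x3 is true.
  12. (x5 \/ x3 \/ x2) — x3 is true.
  13. (x1 \/ x5) — x1 is true.
  14. (~x2 \/ ~x4) — ~x2 is true.
  15. (x6 \/ x1) — x1 is true.
  16. (~x4 \/ ~x1 \/ x6) — x6 is true.
  17. (~x4 \/ x1) — x1 is true.
  18. (x2 \/ x4 \/ ~x5) — ~x5 is true.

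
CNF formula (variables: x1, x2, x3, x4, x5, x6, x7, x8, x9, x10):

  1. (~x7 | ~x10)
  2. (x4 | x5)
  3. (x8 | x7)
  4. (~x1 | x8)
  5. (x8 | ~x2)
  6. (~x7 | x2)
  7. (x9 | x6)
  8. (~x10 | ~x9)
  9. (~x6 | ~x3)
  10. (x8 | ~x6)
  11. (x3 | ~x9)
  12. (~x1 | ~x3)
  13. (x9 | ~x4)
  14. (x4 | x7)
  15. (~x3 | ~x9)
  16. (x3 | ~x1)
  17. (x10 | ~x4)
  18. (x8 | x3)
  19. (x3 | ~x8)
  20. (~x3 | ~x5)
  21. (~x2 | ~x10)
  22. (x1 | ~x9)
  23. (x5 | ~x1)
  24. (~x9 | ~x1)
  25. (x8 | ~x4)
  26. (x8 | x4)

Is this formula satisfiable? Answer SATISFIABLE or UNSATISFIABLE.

x3 = True:
  propagation gives x6=False, x9=True; an empty clause results — contradiction.
x3 = False:
  propagation gives x9=False, x6=True, x8=True; an empty clause results — contradiction.
Every branch closes, so no satisfying assignment exists.

UNSATISFIABLE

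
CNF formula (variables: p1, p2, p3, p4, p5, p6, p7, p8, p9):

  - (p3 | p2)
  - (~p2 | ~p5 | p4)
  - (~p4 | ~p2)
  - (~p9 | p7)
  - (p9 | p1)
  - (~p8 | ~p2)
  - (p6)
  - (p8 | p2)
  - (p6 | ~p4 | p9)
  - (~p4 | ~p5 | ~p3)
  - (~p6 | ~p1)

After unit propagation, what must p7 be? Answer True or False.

True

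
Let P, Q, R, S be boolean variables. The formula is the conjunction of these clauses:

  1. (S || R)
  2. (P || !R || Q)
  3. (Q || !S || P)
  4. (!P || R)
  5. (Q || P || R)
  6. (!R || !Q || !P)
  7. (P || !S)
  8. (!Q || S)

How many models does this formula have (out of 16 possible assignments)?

2

The models are:
  P=1 Q=0 R=1 S=0
  P=1 Q=0 R=1 S=1
That's 2 in total.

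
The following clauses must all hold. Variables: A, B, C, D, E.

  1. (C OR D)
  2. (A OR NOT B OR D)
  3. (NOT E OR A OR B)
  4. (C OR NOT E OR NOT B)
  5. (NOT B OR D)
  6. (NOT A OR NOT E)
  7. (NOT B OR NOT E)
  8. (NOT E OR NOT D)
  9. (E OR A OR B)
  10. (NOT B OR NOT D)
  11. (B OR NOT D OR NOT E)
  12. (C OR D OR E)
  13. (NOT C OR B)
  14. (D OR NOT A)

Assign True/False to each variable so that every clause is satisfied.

Try A = True.
  then E is forced to False.
  then D is forced to True.
  then B is forced to False.
  then C is forced to False.
Every clause has at least one true literal under this assignment.

A=T  B=F  C=F  D=T  E=F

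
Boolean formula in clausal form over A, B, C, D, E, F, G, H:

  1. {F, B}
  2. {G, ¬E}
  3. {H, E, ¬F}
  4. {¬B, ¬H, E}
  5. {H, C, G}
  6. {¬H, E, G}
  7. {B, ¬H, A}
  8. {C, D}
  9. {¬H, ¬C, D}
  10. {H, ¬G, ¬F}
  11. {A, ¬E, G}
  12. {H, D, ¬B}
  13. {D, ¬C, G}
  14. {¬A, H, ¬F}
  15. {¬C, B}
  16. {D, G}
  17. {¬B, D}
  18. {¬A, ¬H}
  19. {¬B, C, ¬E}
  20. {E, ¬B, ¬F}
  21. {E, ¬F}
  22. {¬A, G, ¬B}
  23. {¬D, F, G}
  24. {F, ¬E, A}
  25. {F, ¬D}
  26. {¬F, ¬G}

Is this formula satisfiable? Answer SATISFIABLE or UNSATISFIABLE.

F = True:
  propagation gives E=True, G=True; an empty clause results — contradiction.
F = False:
  propagation gives B=True, D=True; an empty clause results — contradiction.
Every branch closes, so no satisfying assignment exists.

UNSATISFIABLE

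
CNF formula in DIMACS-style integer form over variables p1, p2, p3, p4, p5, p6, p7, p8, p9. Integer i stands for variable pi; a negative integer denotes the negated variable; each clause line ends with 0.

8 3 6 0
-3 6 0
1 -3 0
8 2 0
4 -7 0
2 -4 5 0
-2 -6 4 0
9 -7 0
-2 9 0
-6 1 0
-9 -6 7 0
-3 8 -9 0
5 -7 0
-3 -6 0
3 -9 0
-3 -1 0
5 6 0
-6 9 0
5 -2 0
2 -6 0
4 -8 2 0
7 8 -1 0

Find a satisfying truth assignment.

p5 occurs only positively in the remaining clauses — set p5 = True.
Branch on p1: take p1 = False.
  then p3 is forced to False.
  then p6 is forced to False.
  then p8 is forced to True.
  then p9 is forced to False.
  then p7 is forced to False.
  then p2 is forced to False.
  then p4 is forced to True.
Every clause has at least one true literal under this assignment.
Check each clause:
  1. (p3 ∨ p8 ∨ p6) — p8 is true.
  2. (p6 ∨ ¬p3) — ¬p3 is true.
  3. (¬p3 ∨ p1) — ¬p3 is true.
  4. (p2 ∨ p8) — p8 is true.
  5. (¬p7 ∨ p4) — ¬p7 is true.
  6. (p2 ∨ p5 ∨ ¬p4) — p5 is true.
  7. (¬p6 ∨ p4 ∨ ¬p2) — ¬p6 is true.
  8. (¬p7 ∨ p9) — ¬p7 is true.
  9. (p9 ∨ ¬p2) — ¬p2 is true.
  10. (¬p6 ∨ p1) — ¬p6 is true.
  11. (p7 ∨ ¬p9 ∨ ¬p6) — ¬p6 is true.
  12. (¬p9 ∨ p8 ∨ ¬p3) — p8 is true.
  13. (¬p7 ∨ p5) — ¬p7 is true.
  14. (¬p6 ∨ ¬p3) — ¬p6 is true.
  15. (p3 ∨ ¬p9) — ¬p9 is true.
  16. (¬p3 ∨ ¬p1) — ¬p3 is true.
  17. (p6 ∨ p5) — p5 is true.
  18. (¬p6 ∨ p9) — ¬p6 is true.
  19. (p5 ∨ ¬p2) — p5 is true.
  20. (p2 ∨ ¬p6) — ¬p6 is true.
  21. (p2 ∨ p4 ∨ ¬p8) — p4 is true.
  22. (p8 ∨ p7 ∨ ¬p1) — p8 is true.

p1 = F  p2 = F  p3 = F  p4 = T  p5 = T  p6 = F  p7 = F  p8 = T  p9 = F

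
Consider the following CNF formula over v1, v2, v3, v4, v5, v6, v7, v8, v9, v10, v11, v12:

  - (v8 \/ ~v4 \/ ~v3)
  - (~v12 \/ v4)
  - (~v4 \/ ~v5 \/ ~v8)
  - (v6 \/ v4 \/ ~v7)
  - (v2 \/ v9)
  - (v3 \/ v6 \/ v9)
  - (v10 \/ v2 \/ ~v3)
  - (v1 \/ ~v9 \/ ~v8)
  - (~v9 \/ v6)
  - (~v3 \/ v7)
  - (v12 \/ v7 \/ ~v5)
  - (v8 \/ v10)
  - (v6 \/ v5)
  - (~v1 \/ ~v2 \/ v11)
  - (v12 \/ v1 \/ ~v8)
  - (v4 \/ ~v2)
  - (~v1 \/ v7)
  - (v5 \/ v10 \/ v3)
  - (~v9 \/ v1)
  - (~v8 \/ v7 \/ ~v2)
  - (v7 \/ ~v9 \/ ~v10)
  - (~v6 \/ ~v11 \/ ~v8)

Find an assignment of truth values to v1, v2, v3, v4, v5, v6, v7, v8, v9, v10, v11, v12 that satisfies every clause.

Branch on v1: take v1 = True.
  then v7 is forced to True.
For the remaining variables, v2 = False, v3 = False, v4 = False, v5 = True, v6 = True, v8 = True, v9 = True, v10 = False, v11 = False, v12 = False works.
Every clause has at least one true literal under this assignment.

v1=1, v2=0, v3=0, v4=0, v5=1, v6=1, v7=1, v8=1, v9=1, v10=0, v11=0, v12=0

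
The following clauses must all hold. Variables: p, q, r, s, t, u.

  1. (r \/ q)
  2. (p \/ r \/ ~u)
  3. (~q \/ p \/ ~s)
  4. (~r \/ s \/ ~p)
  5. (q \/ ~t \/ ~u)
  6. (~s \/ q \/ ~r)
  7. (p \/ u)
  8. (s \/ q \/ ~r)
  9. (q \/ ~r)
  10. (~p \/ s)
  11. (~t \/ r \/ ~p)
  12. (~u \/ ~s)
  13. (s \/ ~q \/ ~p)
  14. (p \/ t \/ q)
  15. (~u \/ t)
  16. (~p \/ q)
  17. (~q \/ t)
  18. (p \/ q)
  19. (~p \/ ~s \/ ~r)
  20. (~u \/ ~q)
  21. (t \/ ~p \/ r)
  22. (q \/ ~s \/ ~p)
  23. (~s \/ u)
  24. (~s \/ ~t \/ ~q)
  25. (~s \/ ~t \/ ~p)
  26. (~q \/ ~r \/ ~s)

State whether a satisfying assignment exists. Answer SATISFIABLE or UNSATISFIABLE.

UNSATISFIABLE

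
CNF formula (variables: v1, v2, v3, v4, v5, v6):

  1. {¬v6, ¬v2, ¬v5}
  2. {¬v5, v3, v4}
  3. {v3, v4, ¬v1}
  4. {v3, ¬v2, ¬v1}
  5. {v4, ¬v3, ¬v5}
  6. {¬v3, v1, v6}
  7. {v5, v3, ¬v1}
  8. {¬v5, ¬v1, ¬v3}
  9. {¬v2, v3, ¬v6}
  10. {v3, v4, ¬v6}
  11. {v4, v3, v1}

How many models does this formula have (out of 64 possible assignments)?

Split on v3, then v1.
  v3=T, v1=T: forces v5=F; v2, v4, v6 free → 2^3 = 8.
  v3=T, v1=F: 5 of the 16 assignments to (v2,v4,v5,v6) work.
  v3=F, v1=T: remaining (v2,v4,v5,v6) ∈ {(F,T,T,F); (F,T,T,T)} — 2.
  v3=F, v1=F: v5 free; 3 ways for (v2,v4,v6) × 2^1 = 6.
Total: 8 + 5 + 2 + 6 = 21.

21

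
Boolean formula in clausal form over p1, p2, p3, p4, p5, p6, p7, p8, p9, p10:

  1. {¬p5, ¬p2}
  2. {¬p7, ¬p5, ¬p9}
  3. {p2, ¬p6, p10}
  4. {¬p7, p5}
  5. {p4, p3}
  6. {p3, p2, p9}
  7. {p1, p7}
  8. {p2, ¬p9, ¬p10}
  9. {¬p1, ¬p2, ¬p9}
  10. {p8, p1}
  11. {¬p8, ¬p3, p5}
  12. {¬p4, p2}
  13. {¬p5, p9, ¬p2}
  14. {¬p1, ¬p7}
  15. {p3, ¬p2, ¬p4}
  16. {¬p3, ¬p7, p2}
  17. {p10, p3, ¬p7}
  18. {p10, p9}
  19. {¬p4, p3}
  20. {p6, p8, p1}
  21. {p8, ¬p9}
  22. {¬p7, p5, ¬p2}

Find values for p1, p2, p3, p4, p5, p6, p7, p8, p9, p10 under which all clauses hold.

p1=True  p2=False  p3=True  p4=False  p5=True  p6=True  p7=False  p8=False  p9=False  p10=True

Check each clause:
  1. {¬p2, ¬p5} — ¬p2 is true.
  2. {¬p7, ¬p5, ¬p9} — ¬p7 is true.
  3. {¬p6, p10, p2} — p10 is true.
  4. {p5, ¬p7} — ¬p7 is true.
  5. {p3, p4} — p3 is true.
  6. {p2, p9, p3} — p3 is true.
  7. {p7, p1} — p1 is true.
  8. {p2, ¬p10, ¬p9} — ¬p9 is true.
  9. {¬p1, ¬p9, ¬p2} — ¬p2 is true.
  10. {p8, p1} — p1 is true.
  11. {¬p8, ¬p3, p5} — ¬p8 is true.
  12. {p2, ¬p4} — ¬p4 is true.
  13. {¬p5, p9, ¬p2} — ¬p2 is true.
  14. {¬p7, ¬p1} — ¬p7 is true.
  15. {¬p2, p3, ¬p4} — p3 is true.
  16. {¬p7, ¬p3, p2} — ¬p7 is true.
  17. {p10, p3, ¬p7} — ¬p7 is true.
  18. {p9, p10} — p10 is true.
  19. {p3, ¬p4} — p3 is true.
  20. {p6, p8, p1} — p1 is true.
  21. {¬p9, p8} — ¬p9 is true.
  22. {p5, ¬p2, ¬p7} — ¬p7 is true.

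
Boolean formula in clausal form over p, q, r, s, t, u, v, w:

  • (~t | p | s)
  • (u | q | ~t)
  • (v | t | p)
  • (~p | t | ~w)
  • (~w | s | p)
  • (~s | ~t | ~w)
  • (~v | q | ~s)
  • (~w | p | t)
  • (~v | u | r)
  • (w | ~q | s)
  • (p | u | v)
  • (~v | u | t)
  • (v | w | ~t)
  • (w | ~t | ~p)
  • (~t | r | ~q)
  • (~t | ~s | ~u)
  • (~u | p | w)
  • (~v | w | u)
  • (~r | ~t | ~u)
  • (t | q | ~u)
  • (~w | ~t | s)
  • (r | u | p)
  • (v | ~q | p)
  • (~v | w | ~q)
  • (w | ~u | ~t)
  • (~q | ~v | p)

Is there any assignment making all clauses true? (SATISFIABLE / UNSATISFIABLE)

SATISFIABLE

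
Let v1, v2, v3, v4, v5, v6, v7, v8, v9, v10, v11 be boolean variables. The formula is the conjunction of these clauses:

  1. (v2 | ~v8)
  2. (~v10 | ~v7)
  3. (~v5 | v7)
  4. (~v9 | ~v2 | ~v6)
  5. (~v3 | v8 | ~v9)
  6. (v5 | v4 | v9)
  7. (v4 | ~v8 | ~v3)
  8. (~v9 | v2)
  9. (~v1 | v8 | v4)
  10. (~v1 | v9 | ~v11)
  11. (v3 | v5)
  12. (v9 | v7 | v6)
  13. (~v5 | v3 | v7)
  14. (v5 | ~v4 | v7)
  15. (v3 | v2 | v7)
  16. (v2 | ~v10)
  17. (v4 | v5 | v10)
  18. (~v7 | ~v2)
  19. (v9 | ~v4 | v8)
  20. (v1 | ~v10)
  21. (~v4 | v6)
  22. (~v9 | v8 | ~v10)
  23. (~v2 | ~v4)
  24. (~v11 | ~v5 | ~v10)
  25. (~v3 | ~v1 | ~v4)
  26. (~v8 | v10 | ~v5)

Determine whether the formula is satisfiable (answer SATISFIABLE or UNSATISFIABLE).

Try v1 = False.
  then v10 is forced to False.
Set v2 = False and propagate.
  then v8 is forced to False.
  then v9 is forced to False.
  then v4 is forced to False.
  then v5 is forced to True.
  then v7 is forced to True.
v3, v6, v11 are now unconstrained; take v3 = False, v6 = False, v11 = True.
Every clause has at least one true literal under this assignment.
So v1 = F, v2 = F, v3 = F, v4 = F, v5 = T, v6 = F, v7 = T, v8 = F, v9 = F, v10 = F, v11 = T is a satisfying assignment.

SATISFIABLE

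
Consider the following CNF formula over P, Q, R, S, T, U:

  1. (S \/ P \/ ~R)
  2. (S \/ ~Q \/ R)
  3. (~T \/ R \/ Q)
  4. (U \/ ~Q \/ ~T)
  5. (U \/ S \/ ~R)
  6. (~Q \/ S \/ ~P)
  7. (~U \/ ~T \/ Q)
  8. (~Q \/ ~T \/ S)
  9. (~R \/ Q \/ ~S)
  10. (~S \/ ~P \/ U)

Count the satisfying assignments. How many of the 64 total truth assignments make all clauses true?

Split on Q, then S.
  Q=T, S=T: R free; 5 ways for (P,T,U) × 2^1 = 10.
  Q=T, S=F: a clause becomes empty — 0.
  Q=F, S=T: remaining (P,R,T,U) ∈ {(F,F,F,F); (F,F,F,T); (T,F,F,T)} — 3.
  Q=F, S=F: 5 of the 16 assignments to (P,R,T,U) work.
Total: 10 + 0 + 3 + 5 = 18.

18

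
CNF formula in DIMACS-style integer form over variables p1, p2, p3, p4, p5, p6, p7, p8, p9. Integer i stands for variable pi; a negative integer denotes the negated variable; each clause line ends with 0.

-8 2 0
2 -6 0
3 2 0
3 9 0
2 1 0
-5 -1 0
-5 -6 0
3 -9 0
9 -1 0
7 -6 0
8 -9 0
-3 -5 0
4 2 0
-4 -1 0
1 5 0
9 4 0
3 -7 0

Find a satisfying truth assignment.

p2 occurs only positively in the remaining clauses — set p2 = True.
Try p1 = True.
  then p5 is forced to False.
  then p9 is forced to True.
  then p3 is forced to True.
  then p8 is forced to True.
  then p4 is forced to False.
Branch on p6: take p6 = True.
  then p7 is forced to True.
Every clause has at least one true literal under this assignment.
Check each clause:
  1. (!p8 || p2) — p2 is true.
  2. (p2 || !p6) — p2 is true.
  3. (p3 || p2) — p2 is true.
  4. (p3 || p9) — p9 is true.
  5. (p2 || p1) — p1 is true.
  6. (!p1 || !p5) — !p5 is true.
  7. (!p5 || !p6) — !p5 is true.
  8. (p3 || !p9) — p3 is true.
  9. (p9 || !p1) — p9 is true.
  10. (!p6 || p7) — p7 is true.
  11. (p8 || !p9) — p8 is true.
  12. (!p5 || !p3) — !p5 is true.
  13. (p4 || p2) — p2 is true.
  14. (!p1 || !p4) — !p4 is true.
  15. (p1 || p5) — p1 is true.
  16. (p4 || p9) — p9 is true.
  17. (p3 || !p7) — p3 is true.

p1=T, p2=T, p3=T, p4=F, p5=F, p6=T, p7=T, p8=T, p9=T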